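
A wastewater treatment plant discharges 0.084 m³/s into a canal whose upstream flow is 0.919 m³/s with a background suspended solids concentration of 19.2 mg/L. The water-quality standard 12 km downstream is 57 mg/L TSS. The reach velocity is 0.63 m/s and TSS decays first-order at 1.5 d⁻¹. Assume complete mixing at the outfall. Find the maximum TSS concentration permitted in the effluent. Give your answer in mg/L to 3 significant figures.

737 mg/L

Travel time to the compliance point: t = 1.2e+04/0.63 = 1.905e+04 s = 0.2205 d; decay factor exp(−1.5·0.2205) = 0.7184.
So the concentration just after mixing may be at most 57/0.7184 = 79.34 mg/L.
Mass balance: 79.34·1.003 = 0.084·Cₑ + 0.919·19.2.
Cₑ = (79.58 − 17.64) / 0.084 = 737.3 mg/L.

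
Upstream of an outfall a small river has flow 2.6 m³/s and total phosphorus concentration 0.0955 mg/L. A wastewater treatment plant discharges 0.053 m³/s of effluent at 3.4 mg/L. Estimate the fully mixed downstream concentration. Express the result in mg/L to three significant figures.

By mass balance at complete mixing, C = (0.053·3.4 + 2.6·0.0955) / (0.053 + 2.6) = 0.4285/2.653 = 0.1615 mg/L.

0.162 mg/L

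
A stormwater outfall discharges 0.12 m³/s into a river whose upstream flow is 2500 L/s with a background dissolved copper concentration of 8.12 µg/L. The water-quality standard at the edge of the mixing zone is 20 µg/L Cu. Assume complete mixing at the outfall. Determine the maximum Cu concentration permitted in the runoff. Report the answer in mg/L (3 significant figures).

2500 L/s = 2.5 m³/s.
8.12 µg/L = 0.00812 mg/L.
20 µg/L = 0.02 mg/L.
Mass balance: 0.02·2.62 = 0.12·Cₑ + 2.5·0.00812.
Cₑ = (0.0524 − 0.0203) / 0.12 = 0.2675 mg/L.

0.268 mg/L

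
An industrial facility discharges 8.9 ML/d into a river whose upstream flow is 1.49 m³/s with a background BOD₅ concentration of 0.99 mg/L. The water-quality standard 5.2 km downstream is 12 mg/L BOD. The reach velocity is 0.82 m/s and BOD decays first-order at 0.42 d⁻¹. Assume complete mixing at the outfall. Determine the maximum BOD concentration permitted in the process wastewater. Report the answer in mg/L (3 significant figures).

177 mg/L

8.9 ML/d = 0.103 m³/s.
Travel time to the compliance point: t = 5200/0.82 = 6341 s = 0.0734 d; decay factor exp(−0.42·0.0734) = 0.9696.
So the concentration just after mixing may be at most 12/0.9696 = 12.38 mg/L.
Mass balance: 12.38·1.593 = 0.103·Cₑ + 1.49·0.99.
Cₑ = (19.71 − 1.475) / 0.103 = 177.1 mg/L.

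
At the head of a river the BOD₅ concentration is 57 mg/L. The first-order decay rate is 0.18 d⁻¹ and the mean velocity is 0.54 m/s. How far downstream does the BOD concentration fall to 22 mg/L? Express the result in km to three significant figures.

From C = C₀·e^(−kt), t = ln(C₀/C)/k = ln(57/22)/0.18 = 0.952/0.18 = 5.289 d.
Distance = v·t = 0.54 m/s × 4.57e+05 s = 2.468e+05 m = 246.8 km.

247 km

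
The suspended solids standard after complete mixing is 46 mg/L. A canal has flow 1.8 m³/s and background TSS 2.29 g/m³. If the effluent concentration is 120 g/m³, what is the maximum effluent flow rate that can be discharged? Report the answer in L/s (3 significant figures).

Mass balance at complete mixing: C_std·(Q_w + Q_r) = Q_w·C_e + Q_r·C_b.
Rearranging, Q_w = Q_r·(C_std − C_b)/(C_e − C_std) = 1.8·(46 − 2.29) / (120 − 46) = 1.063 m³/s.
= 1063 L/s.

1060 L/s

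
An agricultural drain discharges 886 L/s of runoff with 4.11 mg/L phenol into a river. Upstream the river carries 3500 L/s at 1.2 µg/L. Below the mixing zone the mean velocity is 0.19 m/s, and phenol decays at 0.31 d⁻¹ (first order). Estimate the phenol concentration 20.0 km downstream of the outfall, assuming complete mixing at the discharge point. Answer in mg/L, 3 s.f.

886 L/s = 0.886 m³/s.
3500 L/s = 3.5 m³/s.
1.2 µg/L = 0.0012 mg/L.
After complete mixing, C₀ = (0.886·4.11 + 3.5·0.0012) / 4.386 = 0.8312 mg/L.
Travel time t = 2e+04 m / 0.19 m/s = 1.053e+05 s = 1.218 d.
C = 0.8312·exp(−0.31·1.218) = 0.8312·0.6854 = 0.5697 mg/L.

0.570 mg/L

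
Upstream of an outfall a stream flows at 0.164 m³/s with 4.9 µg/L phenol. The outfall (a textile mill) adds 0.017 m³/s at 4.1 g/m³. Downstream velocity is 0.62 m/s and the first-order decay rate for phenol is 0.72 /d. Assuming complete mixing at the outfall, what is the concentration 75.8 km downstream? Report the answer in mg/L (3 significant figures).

4.9 µg/L = 0.0049 mg/L.
After complete mixing, C₀ = (0.017·4.1 + 0.164·0.0049) / 0.181 = 0.3895 mg/L.
Travel time t = 7.58e+04 m / 0.62 m/s = 1.223e+05 s = 1.415 d.
C = 0.3895·exp(−0.72·1.415) = 0.3895·0.361 = 0.1406 mg/L.

0.141 mg/L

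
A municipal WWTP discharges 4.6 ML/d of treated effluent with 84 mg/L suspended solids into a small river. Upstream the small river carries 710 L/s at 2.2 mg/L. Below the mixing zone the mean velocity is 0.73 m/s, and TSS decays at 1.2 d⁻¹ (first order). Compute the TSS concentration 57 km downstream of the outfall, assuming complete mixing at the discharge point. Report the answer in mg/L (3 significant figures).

4.6 ML/d = 0.05324 m³/s.
710 L/s = 0.71 m³/s.
After complete mixing, C₀ = (0.05324·84 + 0.71·2.2) / 0.7632 = 7.906 mg/L.
Travel time t = 5.7e+04 m / 0.73 m/s = 7.808e+04 s = 0.9037 d.
C = 7.906·exp(−1.2·0.9037) = 7.906·0.3381 = 2.673 mg/L.

2.67 mg/L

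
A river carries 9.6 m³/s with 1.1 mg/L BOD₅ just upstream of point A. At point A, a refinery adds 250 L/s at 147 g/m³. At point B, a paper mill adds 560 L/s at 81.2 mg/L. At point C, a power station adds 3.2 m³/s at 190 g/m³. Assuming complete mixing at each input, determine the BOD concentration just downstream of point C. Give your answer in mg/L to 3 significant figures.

51.5 mg/L

250 L/s = 0.25 m³/s.
After input A: C = (9.6·1.1 + 0.25·147) / 9.85 = 4.803 mg/L.
560 L/s = 0.56 m³/s.
After input B: C = (9.85·4.803 + 0.56·81.2) / 10.41 = 8.913 mg/L.
After input C: C = (10.41·8.913 + 3.2·190) / 13.61 = 51.49 mg/L.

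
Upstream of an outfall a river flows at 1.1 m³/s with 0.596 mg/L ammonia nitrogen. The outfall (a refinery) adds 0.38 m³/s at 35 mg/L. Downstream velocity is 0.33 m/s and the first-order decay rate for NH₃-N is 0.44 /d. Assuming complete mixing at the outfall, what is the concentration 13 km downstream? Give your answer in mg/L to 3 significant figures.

7.72 mg/L

After complete mixing, C₀ = (0.38·35 + 1.1·0.596) / 1.48 = 9.429 mg/L.
Travel time t = 1.3e+04 m / 0.33 m/s = 3.939e+04 s = 0.4559 d.
C = 9.429·exp(−0.44·0.4559) = 9.429·0.8182 = 7.715 mg/L.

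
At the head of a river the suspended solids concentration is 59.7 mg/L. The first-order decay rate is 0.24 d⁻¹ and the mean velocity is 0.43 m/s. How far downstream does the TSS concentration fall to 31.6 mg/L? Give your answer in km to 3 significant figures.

From C = C₀·e^(−kt), t = ln(C₀/C)/k = ln(59.7/31.6)/0.24 = 0.6362/0.24 = 2.651 d.
Distance = v·t = 0.43 m/s × 2.29e+05 s = 9.848e+04 m = 98.48 km.

98.5 km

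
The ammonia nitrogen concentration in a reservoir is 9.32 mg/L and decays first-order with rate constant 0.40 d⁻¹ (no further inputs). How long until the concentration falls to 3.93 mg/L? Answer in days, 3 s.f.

t = ln(C₀/C)/k = ln(9.32/3.93)/0.40 = 0.8635/0.40 = 2.159 d.

2.16 d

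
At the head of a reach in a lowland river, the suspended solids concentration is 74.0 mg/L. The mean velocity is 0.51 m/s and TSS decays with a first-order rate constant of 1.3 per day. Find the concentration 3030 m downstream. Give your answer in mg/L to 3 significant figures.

67.7 mg/L

Travel time t = 3030 m / 0.51 m/s = 3030/0.51 = 5941 s = 0.06876 d.
First-order decay: C = 74.0·exp(−1.3·0.06876) = 74.0·0.9145 = 67.67 mg/L.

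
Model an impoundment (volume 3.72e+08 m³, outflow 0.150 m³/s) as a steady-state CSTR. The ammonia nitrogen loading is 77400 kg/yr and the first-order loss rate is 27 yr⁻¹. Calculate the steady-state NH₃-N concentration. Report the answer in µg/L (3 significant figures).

Outflow Q = 0.150 m³/s × 3.156e+07 s/yr = 4.734e+06 m³/yr.
Steady-state CSTR mass balance: W = Q·C + k·V·C, so C = W/(Q + kV).
Q + kV = 4.734e+06 + 27·3.72e+08 = 1.005e+10 m³/yr.
C = 77400/1.005e+10 = 7.702e-06 kg/m³ = 0.007702 mg/L = 7.702 µg/L.

7.70 µg/L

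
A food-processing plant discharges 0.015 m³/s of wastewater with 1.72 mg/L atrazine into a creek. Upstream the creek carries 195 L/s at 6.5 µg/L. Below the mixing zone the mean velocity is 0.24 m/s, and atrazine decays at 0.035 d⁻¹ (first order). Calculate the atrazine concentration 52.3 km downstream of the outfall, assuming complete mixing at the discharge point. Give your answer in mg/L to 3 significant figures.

195 L/s = 0.195 m³/s.
6.5 µg/L = 0.0065 mg/L.
After complete mixing, C₀ = (0.015·1.72 + 0.195·0.0065) / 0.21 = 0.1289 mg/L.
Travel time t = 5.23e+04 m / 0.24 m/s = 2.179e+05 s = 2.522 d.
C = 0.1289·exp(−0.035·2.522) = 0.1289·0.9155 = 0.118 mg/L.

0.118 mg/L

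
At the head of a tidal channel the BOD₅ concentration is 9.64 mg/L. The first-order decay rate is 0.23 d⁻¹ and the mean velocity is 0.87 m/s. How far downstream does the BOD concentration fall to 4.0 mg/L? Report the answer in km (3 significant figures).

287 km

From C = C₀·e^(−kt), t = ln(C₀/C)/k = ln(9.64/4.0)/0.23 = 0.8796/0.23 = 3.824 d.
Distance = v·t = 0.87 m/s × 3.304e+05 s = 2.875e+05 m = 287.5 km.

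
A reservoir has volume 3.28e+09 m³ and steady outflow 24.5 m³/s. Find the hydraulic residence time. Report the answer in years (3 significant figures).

Q = 24.5 m³/s × 3.156e+07 s/yr = 7.732e+08 m³/yr.
Hydraulic residence time τ = V/Q = 3.28e+09/7.732e+08 = 4.242 yr.

4.24 yr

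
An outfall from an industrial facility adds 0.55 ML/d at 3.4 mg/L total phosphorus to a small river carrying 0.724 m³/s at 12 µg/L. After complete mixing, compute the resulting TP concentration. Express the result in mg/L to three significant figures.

0.55 ML/d = 0.006366 m³/s.
12 µg/L = 0.012 mg/L.
Conservation of mass across the mixing zone: C = (0.006366·3.4 + 0.724·0.012) / (0.006366 + 0.724) = 0.03033/0.7304 = 0.04153 mg/L.

0.0415 mg/L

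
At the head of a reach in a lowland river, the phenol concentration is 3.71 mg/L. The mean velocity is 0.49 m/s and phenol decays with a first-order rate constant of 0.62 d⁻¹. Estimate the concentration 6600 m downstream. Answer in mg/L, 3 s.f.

3.37 mg/L

Travel time t = 6600 m / 0.49 m/s = 6600/0.49 = 1.347e+04 s = 0.1559 d.
First-order decay: C = 3.71·exp(−0.62·0.1559) = 3.71·0.9079 = 3.368 mg/L.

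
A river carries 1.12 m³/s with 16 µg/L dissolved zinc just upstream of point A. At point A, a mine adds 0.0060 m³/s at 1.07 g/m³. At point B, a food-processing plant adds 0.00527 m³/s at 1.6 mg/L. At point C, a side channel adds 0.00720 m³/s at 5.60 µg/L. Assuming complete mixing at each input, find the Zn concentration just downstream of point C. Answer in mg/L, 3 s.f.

0.0288 mg/L

16 µg/L = 0.016 mg/L.
After input A: C = (1.12·0.016 + 0.006·1.07) / 1.126 = 0.02162 mg/L.
After input B: C = (1.126·0.02162 + 0.00527·1.6) / 1.131 = 0.02897 mg/L.
5.60 µg/L = 0.0056 mg/L.
After input C: C = (1.131·0.02897 + 0.0072·0.0056) / 1.138 = 0.02882 mg/L.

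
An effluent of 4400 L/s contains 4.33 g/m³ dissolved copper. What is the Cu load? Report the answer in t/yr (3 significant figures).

4400 L/s = 4.4 m³/s.
Mass flux = Q·C = 4.4 m³/s × 4.33 g/m³ = 19.05 g/s.
= 19.05 g/s × 31.56 = 601.2 t/yr.

601 t/yr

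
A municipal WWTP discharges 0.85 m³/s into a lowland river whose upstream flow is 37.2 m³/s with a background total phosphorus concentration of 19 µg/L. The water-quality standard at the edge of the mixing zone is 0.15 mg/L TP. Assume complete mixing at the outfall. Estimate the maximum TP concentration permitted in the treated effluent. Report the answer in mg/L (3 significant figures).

5.88 mg/L

19 µg/L = 0.019 mg/L.
Mass balance: 0.15·38.05 = 0.85·Cₑ + 37.2·0.019.
Cₑ = (5.708 − 0.7068) / 0.85 = 5.883 mg/L.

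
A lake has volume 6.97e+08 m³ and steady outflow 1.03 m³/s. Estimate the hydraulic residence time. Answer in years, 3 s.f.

21.4 yr

Q = 1.03 m³/s × 3.156e+07 s/yr = 3.25e+07 m³/yr.
Hydraulic residence time τ = V/Q = 6.97e+08/3.25e+07 = 21.44 yr.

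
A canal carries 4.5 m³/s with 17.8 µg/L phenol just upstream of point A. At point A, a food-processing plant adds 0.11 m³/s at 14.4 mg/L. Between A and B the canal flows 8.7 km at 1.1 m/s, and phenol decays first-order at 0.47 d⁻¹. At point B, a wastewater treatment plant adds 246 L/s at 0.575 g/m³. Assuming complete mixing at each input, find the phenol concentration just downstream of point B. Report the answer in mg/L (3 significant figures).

0.357 mg/L

17.8 µg/L = 0.0178 mg/L.
After input A: C = (4.5·0.0178 + 0.11·14.4) / 4.61 = 0.361 mg/L.
Over the 8.7 km reach to input B (t = 7909 s = 0.09154 d), decay gives C = 0.361·exp(−0.47·0.09154) = 0.3458 mg/L.
246 L/s = 0.246 m³/s.
After input B: C = (4.61·0.3458 + 0.246·0.575) / 4.856 = 0.3574 mg/L.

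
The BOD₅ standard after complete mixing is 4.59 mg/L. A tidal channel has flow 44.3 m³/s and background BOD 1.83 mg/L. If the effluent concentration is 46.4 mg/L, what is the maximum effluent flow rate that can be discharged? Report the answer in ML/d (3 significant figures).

253 ML/d

Mass balance at complete mixing: C_std·(Q_w + Q_r) = Q_w·C_e + Q_r·C_b.
Rearranging, Q_w = Q_r·(C_std − C_b)/(C_e − C_std) = 44.3·(4.59 − 1.83) / (46.4 − 4.59) = 2.924 m³/s.
= 252.7 ML/d.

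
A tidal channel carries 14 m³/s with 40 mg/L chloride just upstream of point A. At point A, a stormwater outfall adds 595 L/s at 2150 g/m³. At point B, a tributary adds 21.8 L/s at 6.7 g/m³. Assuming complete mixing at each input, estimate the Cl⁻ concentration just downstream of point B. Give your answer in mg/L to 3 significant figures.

595 L/s = 0.595 m³/s.
After input A: C = (14·40 + 0.595·2150) / 14.6 = 126 mg/L.
21.8 L/s = 0.0218 m³/s.
After input B: C = (14.6·126 + 0.0218·6.7) / 14.62 = 125.8 mg/L.

126 mg/L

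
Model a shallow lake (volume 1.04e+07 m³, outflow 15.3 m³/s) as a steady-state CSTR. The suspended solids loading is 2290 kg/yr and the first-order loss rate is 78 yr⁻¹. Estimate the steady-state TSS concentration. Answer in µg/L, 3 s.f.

Outflow Q = 15.3 m³/s × 3.156e+07 s/yr = 4.828e+08 m³/yr.
Steady-state CSTR mass balance: W = Q·C + k·V·C, so C = W/(Q + kV).
Q + kV = 4.828e+08 + 78·1.04e+07 = 1.294e+09 m³/yr.
C = 2290/1.294e+09 = 1.77e-06 kg/m³ = 0.00177 mg/L = 1.77 µg/L.

1.77 µg/L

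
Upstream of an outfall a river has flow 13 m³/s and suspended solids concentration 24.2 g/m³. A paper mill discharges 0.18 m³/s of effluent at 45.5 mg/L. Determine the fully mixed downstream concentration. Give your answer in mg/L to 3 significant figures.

24.5 mg/L

By mass balance at complete mixing, C = (0.18·45.5 + 13·24.2) / (0.18 + 13) = 322.8/13.18 = 24.49 mg/L.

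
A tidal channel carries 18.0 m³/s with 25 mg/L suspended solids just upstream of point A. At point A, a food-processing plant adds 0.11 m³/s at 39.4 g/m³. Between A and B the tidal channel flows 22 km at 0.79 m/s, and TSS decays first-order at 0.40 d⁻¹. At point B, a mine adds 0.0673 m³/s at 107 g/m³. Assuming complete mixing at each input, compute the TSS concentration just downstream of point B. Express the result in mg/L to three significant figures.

After input A: C = (18·25 + 0.11·39.4) / 18.11 = 25.09 mg/L.
Over the 22 km reach to input B (t = 2.785e+04 s = 0.3223 d), decay gives C = 25.09·exp(−0.40·0.3223) = 22.05 mg/L.
After input B: C = (18.11·22.05 + 0.0673·107) / 18.18 = 22.37 mg/L.

22.4 mg/L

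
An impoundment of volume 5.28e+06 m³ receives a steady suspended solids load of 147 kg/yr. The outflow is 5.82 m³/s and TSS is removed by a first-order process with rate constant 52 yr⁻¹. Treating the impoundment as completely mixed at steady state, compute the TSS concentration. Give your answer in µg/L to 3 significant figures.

0.321 µg/L

Outflow Q = 5.82 m³/s × 3.156e+07 s/yr = 1.837e+08 m³/yr.
Steady-state CSTR mass balance: W = Q·C + k·V·C, so C = W/(Q + kV).
Q + kV = 1.837e+08 + 52·5.28e+06 = 4.582e+08 m³/yr.
C = 147/4.582e+08 = 3.208e-07 kg/m³ = 0.0003208 mg/L = 0.3208 µg/L.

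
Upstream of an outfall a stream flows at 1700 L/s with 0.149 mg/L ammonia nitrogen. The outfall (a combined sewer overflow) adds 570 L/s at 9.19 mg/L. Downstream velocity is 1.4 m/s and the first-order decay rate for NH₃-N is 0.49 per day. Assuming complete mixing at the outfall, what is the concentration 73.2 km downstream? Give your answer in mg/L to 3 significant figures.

570 L/s = 0.57 m³/s.
1700 L/s = 1.7 m³/s.
After complete mixing, C₀ = (0.57·9.19 + 1.7·0.149) / 2.27 = 2.419 mg/L.
Travel time t = 7.32e+04 m / 1.4 m/s = 5.229e+04 s = 0.6052 d.
C = 2.419·exp(−0.49·0.6052) = 2.419·0.7434 = 1.798 mg/L.

1.80 mg/L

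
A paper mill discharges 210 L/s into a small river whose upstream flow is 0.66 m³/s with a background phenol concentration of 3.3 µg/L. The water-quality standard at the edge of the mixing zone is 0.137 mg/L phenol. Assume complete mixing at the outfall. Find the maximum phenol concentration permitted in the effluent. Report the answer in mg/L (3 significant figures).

210 L/s = 0.21 m³/s.
3.3 µg/L = 0.0033 mg/L.
Mass balance: 0.137·0.87 = 0.21·Cₑ + 0.66·0.0033.
Cₑ = (0.1192 − 0.002178) / 0.21 = 0.5572 mg/L.

0.557 mg/L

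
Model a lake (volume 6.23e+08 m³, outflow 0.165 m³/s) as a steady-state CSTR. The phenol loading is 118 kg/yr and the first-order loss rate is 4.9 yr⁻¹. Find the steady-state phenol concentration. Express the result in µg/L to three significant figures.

Outflow Q = 0.165 m³/s × 3.156e+07 s/yr = 5.207e+06 m³/yr.
Steady-state CSTR mass balance: W = Q·C + k·V·C, so C = W/(Q + kV).
Q + kV = 5.207e+06 + 4.9·6.23e+08 = 3.058e+09 m³/yr.
C = 118/3.058e+09 = 3.859e-08 kg/m³ = 3.859e-05 mg/L = 0.03859 µg/L.

0.0386 µg/L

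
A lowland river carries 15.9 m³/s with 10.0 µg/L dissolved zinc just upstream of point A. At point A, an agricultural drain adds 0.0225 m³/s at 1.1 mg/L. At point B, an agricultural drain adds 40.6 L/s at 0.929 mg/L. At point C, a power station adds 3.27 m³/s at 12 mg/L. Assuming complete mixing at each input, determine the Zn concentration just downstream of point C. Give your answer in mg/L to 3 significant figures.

2.05 mg/L

10.0 µg/L = 0.01 mg/L.
After input A: C = (15.9·0.01 + 0.0225·1.1) / 15.92 = 0.01154 mg/L.
40.6 L/s = 0.0406 m³/s.
After input B: C = (15.92·0.01154 + 0.0406·0.929) / 15.96 = 0.01387 mg/L.
After input C: C = (15.96·0.01387 + 3.27·12) / 19.23 = 2.052 mg/L.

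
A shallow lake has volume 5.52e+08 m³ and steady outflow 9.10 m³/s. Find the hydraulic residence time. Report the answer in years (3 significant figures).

1.92 yr

Q = 9.10 m³/s × 3.156e+07 s/yr = 2.872e+08 m³/yr.
Hydraulic residence time τ = V/Q = 5.52e+08/2.872e+08 = 1.922 yr.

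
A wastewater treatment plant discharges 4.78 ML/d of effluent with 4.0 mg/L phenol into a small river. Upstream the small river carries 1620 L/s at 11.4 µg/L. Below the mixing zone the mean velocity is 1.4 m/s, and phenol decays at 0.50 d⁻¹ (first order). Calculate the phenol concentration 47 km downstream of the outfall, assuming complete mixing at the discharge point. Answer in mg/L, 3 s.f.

0.118 mg/L

4.78 ML/d = 0.05532 m³/s.
1620 L/s = 1.62 m³/s.
11.4 µg/L = 0.0114 mg/L.
After complete mixing, C₀ = (0.05532·4 + 1.62·0.0114) / 1.675 = 0.1431 mg/L.
Travel time t = 4.7e+04 m / 1.4 m/s = 3.357e+04 s = 0.3886 d.
C = 0.1431·exp(−0.50·0.3886) = 0.1431·0.8234 = 0.1178 mg/L.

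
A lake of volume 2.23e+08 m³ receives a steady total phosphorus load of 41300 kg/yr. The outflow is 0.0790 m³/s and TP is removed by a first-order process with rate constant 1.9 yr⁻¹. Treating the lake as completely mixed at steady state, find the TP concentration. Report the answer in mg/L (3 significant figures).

0.0969 mg/L

Outflow Q = 0.0790 m³/s × 3.156e+07 s/yr = 2.493e+06 m³/yr.
Steady-state CSTR mass balance: W = Q·C + k·V·C, so C = W/(Q + kV).
Q + kV = 2.493e+06 + 1.9·2.23e+08 = 4.262e+08 m³/yr.
C = 41300/4.262e+08 = 9.69e-05 kg/m³ = 0.0969 mg/L.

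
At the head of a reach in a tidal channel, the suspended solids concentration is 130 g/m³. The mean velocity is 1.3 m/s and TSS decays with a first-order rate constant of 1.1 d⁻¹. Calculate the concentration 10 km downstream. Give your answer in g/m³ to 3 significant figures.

118 g/m³

Travel time t = 10 km / 1.3 m/s = 1e+04/1.3 = 7692 s = 0.08903 d.
First-order decay: C = 130·exp(−1.1·0.08903) = 130·0.9067 = 117.9 g/m³.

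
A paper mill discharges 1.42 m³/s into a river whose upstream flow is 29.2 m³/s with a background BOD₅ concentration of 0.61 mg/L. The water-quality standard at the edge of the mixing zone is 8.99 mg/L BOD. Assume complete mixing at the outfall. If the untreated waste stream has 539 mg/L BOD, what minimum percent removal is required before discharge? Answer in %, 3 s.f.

Mass balance: 8.99·30.62 = 1.42·Cₑ + 29.2·0.61.
Cₑ = (275.3 − 17.81) / 1.42 = 181.3 mg/L.
Required removal = 1 − 181.3/539 = 66.36 %.

66.4 %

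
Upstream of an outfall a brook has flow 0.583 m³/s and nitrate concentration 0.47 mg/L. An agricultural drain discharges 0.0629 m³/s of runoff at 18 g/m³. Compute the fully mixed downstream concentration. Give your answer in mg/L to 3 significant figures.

2.18 mg/L

Conservation of mass across the mixing zone: C = (0.0629·18 + 0.583·0.47) / (0.0629 + 0.583) = 1.406/0.6459 = 2.177 mg/L.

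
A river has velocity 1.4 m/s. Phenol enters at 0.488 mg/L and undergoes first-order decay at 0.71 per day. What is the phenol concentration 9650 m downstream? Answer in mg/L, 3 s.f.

0.461 mg/L

Travel time t = 9650 m / 1.4 m/s = 9650/1.4 = 6893 s = 0.07978 d.
First-order decay: C = 0.488·exp(−0.71·0.07978) = 0.488·0.9449 = 0.4611 mg/L.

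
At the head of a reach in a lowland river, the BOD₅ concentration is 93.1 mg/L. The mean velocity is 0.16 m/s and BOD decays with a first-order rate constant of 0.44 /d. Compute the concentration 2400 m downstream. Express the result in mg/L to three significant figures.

86.3 mg/L

Travel time t = 2400 m / 0.16 m/s = 2400/0.16 = 1.5e+04 s = 0.1736 d.
First-order decay: C = 93.1·exp(−0.44·0.1736) = 93.1·0.9265 = 86.25 mg/L.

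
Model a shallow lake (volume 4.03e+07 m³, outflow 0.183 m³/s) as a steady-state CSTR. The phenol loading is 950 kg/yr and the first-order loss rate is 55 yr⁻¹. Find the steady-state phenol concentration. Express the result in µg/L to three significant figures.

0.427 µg/L

Outflow Q = 0.183 m³/s × 3.156e+07 s/yr = 5.775e+06 m³/yr.
Steady-state CSTR mass balance: W = Q·C + k·V·C, so C = W/(Q + kV).
Q + kV = 5.775e+06 + 55·4.03e+07 = 2.222e+09 m³/yr.
C = 950/2.222e+09 = 4.275e-07 kg/m³ = 0.0004275 mg/L = 0.4275 µg/L.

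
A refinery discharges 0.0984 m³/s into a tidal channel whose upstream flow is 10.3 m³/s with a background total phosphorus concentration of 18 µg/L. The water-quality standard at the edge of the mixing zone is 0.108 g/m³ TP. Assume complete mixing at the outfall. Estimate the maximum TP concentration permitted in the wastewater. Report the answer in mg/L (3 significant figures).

9.53 mg/L

18 µg/L = 0.018 mg/L.
Mass balance: 0.108·10.4 = 0.0984·Cₑ + 10.3·0.018.
Cₑ = (1.123 − 0.1854) / 0.0984 = 9.529 mg/L.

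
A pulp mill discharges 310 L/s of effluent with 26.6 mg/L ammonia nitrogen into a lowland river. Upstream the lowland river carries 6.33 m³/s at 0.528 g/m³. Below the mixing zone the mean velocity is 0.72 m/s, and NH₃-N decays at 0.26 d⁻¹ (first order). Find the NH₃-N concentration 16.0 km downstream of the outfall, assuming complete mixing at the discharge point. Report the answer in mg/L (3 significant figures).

1.63 mg/L

310 L/s = 0.31 m³/s.
After complete mixing, C₀ = (0.31·26.6 + 6.33·0.528) / 6.64 = 1.745 mg/L.
Travel time t = 1.6e+04 m / 0.72 m/s = 2.222e+04 s = 0.2572 d.
C = 1.745·exp(−0.26·0.2572) = 1.745·0.9353 = 1.632 mg/L.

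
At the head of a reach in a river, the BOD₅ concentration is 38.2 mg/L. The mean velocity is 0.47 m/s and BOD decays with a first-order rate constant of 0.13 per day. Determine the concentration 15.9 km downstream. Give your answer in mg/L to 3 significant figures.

Travel time t = 15.9 km / 0.47 m/s = 1.59e+04/0.47 = 3.383e+04 s = 0.3915 d.
First-order decay: C = 38.2·exp(−0.13·0.3915) = 38.2·0.9504 = 36.3 mg/L.

36.3 mg/L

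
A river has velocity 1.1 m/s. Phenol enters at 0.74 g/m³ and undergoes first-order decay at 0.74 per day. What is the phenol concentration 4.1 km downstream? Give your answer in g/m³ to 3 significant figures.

Travel time t = 4.1 km / 1.1 m/s = 4100/1.1 = 3727 s = 0.04314 d.
First-order decay: C = 0.74·exp(−0.74·0.04314) = 0.74·0.9686 = 0.7167 g/m³.

0.717 g/m³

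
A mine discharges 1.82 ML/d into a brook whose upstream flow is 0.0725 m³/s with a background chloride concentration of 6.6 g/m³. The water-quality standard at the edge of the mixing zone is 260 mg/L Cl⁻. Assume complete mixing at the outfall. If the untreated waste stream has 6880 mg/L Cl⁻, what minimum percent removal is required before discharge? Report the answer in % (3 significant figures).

83.5 %

1.82 ML/d = 0.02106 m³/s.
Mass balance: 260·0.09356 = 0.02106·Cₑ + 0.0725·6.6.
Cₑ = (24.33 − 0.4785) / 0.02106 = 1132 mg/L.
Required removal = 1 − 1132/6880 = 83.54 %.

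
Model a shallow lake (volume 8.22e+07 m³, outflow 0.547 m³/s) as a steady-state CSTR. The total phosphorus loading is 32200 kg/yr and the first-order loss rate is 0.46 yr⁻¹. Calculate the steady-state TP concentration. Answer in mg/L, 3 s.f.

0.585 mg/L

Outflow Q = 0.547 m³/s × 3.156e+07 s/yr = 1.726e+07 m³/yr.
Steady-state CSTR mass balance: W = Q·C + k·V·C, so C = W/(Q + kV).
Q + kV = 1.726e+07 + 0.46·8.22e+07 = 5.507e+07 m³/yr.
C = 32200/5.507e+07 = 0.0005847 kg/m³ = 0.5847 mg/L.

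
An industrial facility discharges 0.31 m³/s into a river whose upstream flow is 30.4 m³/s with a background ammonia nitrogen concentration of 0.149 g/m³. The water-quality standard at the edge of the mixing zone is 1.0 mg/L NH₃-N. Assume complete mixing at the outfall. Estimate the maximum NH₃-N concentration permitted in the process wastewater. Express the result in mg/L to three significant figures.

84.5 mg/L

Mass balance: 1·30.71 = 0.31·Cₑ + 30.4·0.149.
Cₑ = (30.71 − 4.53) / 0.31 = 84.45 mg/L.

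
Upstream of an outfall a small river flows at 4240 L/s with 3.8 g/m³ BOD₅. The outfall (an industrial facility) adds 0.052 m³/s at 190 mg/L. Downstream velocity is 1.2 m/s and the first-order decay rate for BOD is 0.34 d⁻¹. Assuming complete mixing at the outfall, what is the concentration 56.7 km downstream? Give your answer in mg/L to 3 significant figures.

5.03 mg/L

4240 L/s = 4.24 m³/s.
After complete mixing, C₀ = (0.052·190 + 4.24·3.8) / 4.292 = 6.056 mg/L.
Travel time t = 5.67e+04 m / 1.2 m/s = 4.725e+04 s = 0.5469 d.
C = 6.056·exp(−0.34·0.5469) = 6.056·0.8303 = 5.028 mg/L.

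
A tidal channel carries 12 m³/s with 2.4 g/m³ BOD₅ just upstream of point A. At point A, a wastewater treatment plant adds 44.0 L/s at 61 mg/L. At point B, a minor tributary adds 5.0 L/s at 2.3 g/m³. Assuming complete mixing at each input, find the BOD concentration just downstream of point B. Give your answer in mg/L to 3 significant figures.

2.61 mg/L

44.0 L/s = 0.044 m³/s.
After input A: C = (12·2.4 + 0.044·61) / 12.04 = 2.614 mg/L.
5.0 L/s = 0.005 m³/s.
After input B: C = (12.04·2.614 + 0.005·2.3) / 12.05 = 2.614 mg/L.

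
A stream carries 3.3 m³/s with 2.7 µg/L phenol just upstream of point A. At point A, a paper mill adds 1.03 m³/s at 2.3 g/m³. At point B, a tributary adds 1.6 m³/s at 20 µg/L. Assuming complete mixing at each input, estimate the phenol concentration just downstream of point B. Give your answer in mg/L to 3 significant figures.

2.7 µg/L = 0.0027 mg/L.
After input A: C = (3.3·0.0027 + 1.03·2.3) / 4.33 = 0.5492 mg/L.
20 µg/L = 0.02 mg/L.
After input B: C = (4.33·0.5492 + 1.6·0.02) / 5.93 = 0.4064 mg/L.

0.406 mg/L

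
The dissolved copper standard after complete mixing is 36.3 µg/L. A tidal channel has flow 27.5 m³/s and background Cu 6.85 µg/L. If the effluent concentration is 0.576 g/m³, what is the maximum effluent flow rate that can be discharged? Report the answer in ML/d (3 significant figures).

130 ML/d

6.85 µg/L = 0.00685 mg/L.
36.3 µg/L = 0.0363 mg/L.
Mass balance at complete mixing: C_std·(Q_w + Q_r) = Q_w·C_e + Q_r·C_b.
Rearranging, Q_w = Q_r·(C_std − C_b)/(C_e − C_std) = 27.5·(0.0363 − 0.00685) / (0.576 − 0.0363) = 1.501 m³/s.
= 129.7 ML/d.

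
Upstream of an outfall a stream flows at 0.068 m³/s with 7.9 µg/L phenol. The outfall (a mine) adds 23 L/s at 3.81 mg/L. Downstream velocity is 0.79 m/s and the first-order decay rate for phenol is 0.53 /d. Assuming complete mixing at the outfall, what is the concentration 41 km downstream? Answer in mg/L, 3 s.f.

23 L/s = 0.023 m³/s.
7.9 µg/L = 0.0079 mg/L.
After complete mixing, C₀ = (0.023·3.81 + 0.068·0.0079) / 0.091 = 0.9689 mg/L.
Travel time t = 4.1e+04 m / 0.79 m/s = 5.19e+04 s = 0.6007 d.
C = 0.9689·exp(−0.53·0.6007) = 0.9689·0.7273 = 0.7047 mg/L.

0.705 mg/L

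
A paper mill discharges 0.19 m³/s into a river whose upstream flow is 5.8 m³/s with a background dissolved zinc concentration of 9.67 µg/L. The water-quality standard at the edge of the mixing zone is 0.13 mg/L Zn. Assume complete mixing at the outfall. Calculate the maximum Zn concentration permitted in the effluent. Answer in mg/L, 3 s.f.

3.80 mg/L

9.67 µg/L = 0.00967 mg/L.
Mass balance: 0.13·5.99 = 0.19·Cₑ + 5.8·0.00967.
Cₑ = (0.7787 − 0.05609) / 0.19 = 3.803 mg/L.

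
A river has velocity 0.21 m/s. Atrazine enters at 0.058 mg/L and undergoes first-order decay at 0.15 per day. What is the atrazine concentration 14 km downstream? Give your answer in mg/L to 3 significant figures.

0.0517 mg/L

Travel time t = 14 km / 0.21 m/s = 1.4e+04/0.21 = 6.667e+04 s = 0.7716 d.
First-order decay: C = 0.058·exp(−0.15·0.7716) = 0.058·0.8907 = 0.05166 mg/L.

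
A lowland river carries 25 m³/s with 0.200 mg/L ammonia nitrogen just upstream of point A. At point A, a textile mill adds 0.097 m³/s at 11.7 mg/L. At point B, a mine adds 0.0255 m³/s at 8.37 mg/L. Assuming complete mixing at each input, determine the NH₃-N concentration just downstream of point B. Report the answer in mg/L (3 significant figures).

After input A: C = (25·0.2 + 0.097·11.7) / 25.1 = 0.2444 mg/L.
After input B: C = (25.1·0.2444 + 0.0255·8.37) / 25.12 = 0.2527 mg/L.

0.253 mg/L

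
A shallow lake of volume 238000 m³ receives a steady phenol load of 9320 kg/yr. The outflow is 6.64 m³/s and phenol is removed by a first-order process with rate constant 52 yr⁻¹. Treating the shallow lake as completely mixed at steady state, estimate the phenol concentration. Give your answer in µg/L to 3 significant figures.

42.0 µg/L

Outflow Q = 6.64 m³/s × 3.156e+07 s/yr = 2.095e+08 m³/yr.
Steady-state CSTR mass balance: W = Q·C + k·V·C, so C = W/(Q + kV).
Q + kV = 2.095e+08 + 52·238000 = 2.219e+08 m³/yr.
C = 9320/2.219e+08 = 4.2e-05 kg/m³ = 0.042 mg/L = 42 µg/L.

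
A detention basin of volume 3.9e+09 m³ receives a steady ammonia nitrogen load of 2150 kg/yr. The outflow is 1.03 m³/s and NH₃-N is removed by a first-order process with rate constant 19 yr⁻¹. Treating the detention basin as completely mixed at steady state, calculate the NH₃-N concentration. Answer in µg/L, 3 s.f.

0.0290 µg/L

Outflow Q = 1.03 m³/s × 3.156e+07 s/yr = 3.25e+07 m³/yr.
Steady-state CSTR mass balance: W = Q·C + k·V·C, so C = W/(Q + kV).
Q + kV = 3.25e+07 + 19·3.9e+09 = 7.413e+10 m³/yr.
C = 2150/7.413e+10 = 2.9e-08 kg/m³ = 2.9e-05 mg/L = 0.029 µg/L.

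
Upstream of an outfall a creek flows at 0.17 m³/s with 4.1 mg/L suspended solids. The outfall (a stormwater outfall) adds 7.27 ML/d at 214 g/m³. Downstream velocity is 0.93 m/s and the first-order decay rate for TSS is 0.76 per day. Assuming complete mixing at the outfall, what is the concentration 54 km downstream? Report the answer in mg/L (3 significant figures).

7.27 ML/d = 0.08414 m³/s.
After complete mixing, C₀ = (0.08414·214 + 0.17·4.1) / 0.2541 = 73.6 mg/L.
Travel time t = 5.4e+04 m / 0.93 m/s = 5.806e+04 s = 0.672 d.
C = 73.6·exp(−0.76·0.672) = 73.6·0.6 = 44.16 mg/L.

44.2 mg/L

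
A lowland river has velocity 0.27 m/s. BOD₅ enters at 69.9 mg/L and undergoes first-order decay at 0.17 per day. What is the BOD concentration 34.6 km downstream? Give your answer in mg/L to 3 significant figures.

54.3 mg/L

Travel time t = 34.6 km / 0.27 m/s = 3.46e+04/0.27 = 1.281e+05 s = 1.483 d.
First-order decay: C = 69.9·exp(−0.17·1.483) = 69.9·0.7771 = 54.32 mg/L.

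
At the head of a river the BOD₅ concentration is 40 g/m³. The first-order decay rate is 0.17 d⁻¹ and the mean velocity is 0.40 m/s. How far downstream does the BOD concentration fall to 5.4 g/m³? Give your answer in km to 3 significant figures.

From C = C₀·e^(−kt), t = ln(C₀/C)/k = ln(40/5.4)/0.17 = 2.002/0.17 = 11.78 d.
Distance = v·t = 0.40 m/s × 1.018e+06 s = 4.071e+05 m = 407.1 km.

407 km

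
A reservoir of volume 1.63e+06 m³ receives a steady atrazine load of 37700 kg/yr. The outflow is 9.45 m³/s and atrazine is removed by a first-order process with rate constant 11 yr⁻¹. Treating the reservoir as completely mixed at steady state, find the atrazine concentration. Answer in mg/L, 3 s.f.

Outflow Q = 9.45 m³/s × 3.156e+07 s/yr = 2.982e+08 m³/yr.
Steady-state CSTR mass balance: W = Q·C + k·V·C, so C = W/(Q + kV).
Q + kV = 2.982e+08 + 11·1.63e+06 = 3.161e+08 m³/yr.
C = 37700/3.161e+08 = 0.0001192 kg/m³ = 0.1192 mg/L.

0.119 mg/L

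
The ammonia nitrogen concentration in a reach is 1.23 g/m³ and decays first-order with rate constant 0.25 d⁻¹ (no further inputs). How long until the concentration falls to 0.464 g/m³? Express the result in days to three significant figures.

3.90 d

t = ln(C₀/C)/k = ln(1.23/0.464)/0.25 = 0.9749/0.25 = 3.9 d.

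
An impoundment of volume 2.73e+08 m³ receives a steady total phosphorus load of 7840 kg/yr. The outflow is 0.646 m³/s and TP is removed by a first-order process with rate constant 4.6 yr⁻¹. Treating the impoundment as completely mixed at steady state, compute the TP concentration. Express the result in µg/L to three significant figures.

Outflow Q = 0.646 m³/s × 3.156e+07 s/yr = 2.039e+07 m³/yr.
Steady-state CSTR mass balance: W = Q·C + k·V·C, so C = W/(Q + kV).
Q + kV = 2.039e+07 + 4.6·2.73e+08 = 1.276e+09 m³/yr.
C = 7840/1.276e+09 = 6.143e-06 kg/m³ = 0.006143 mg/L = 6.143 µg/L.

6.14 µg/L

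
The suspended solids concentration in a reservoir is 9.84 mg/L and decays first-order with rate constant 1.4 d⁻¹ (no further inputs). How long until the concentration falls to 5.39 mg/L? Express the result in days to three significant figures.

t = ln(C₀/C)/k = ln(9.84/5.39)/1.4 = 0.6019/1.4 = 0.4299 d.

0.430 d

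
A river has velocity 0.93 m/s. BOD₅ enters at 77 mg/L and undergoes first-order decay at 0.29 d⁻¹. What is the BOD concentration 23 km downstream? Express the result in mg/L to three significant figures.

Travel time t = 23 km / 0.93 m/s = 2.3e+04/0.93 = 2.473e+04 s = 0.2862 d.
First-order decay: C = 77·exp(−0.29·0.2862) = 77·0.9203 = 70.87 mg/L.

70.9 mg/L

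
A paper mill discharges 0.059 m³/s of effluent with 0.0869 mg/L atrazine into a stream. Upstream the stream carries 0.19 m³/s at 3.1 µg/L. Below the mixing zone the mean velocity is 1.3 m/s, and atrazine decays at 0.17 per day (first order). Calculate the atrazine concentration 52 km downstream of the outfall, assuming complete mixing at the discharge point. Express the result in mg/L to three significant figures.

3.1 µg/L = 0.0031 mg/L.
After complete mixing, C₀ = (0.059·0.0869 + 0.19·0.0031) / 0.249 = 0.02296 mg/L.
Travel time t = 5.2e+04 m / 1.3 m/s = 4e+04 s = 0.463 d.
C = 0.02296·exp(−0.17·0.463) = 0.02296·0.9243 = 0.02122 mg/L.

0.0212 mg/L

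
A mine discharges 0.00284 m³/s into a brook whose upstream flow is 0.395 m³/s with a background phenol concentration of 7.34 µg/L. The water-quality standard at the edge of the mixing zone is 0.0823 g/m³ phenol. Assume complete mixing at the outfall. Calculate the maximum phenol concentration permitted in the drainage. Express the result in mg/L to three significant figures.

10.5 mg/L

7.34 µg/L = 0.00734 mg/L.
Mass balance: 0.0823·0.3978 = 0.00284·Cₑ + 0.395·0.00734.
Cₑ = (0.03274 − 0.002899) / 0.00284 = 10.51 mg/L.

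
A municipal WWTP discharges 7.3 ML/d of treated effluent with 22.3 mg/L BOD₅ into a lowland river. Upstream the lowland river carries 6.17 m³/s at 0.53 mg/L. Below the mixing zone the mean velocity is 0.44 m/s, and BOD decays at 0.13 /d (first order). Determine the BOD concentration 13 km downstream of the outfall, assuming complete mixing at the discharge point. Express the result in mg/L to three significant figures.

0.788 mg/L

7.3 ML/d = 0.08449 m³/s.
After complete mixing, C₀ = (0.08449·22.3 + 6.17·0.53) / 6.254 = 0.8241 mg/L.
Travel time t = 1.3e+04 m / 0.44 m/s = 2.955e+04 s = 0.342 d.
C = 0.8241·exp(−0.13·0.342) = 0.8241·0.9565 = 0.7883 mg/L.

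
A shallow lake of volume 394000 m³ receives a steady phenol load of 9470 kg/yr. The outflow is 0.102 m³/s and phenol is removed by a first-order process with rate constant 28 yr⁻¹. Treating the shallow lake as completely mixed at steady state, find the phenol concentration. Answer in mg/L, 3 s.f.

Outflow Q = 0.102 m³/s × 3.156e+07 s/yr = 3.219e+06 m³/yr.
Steady-state CSTR mass balance: W = Q·C + k·V·C, so C = W/(Q + kV).
Q + kV = 3.219e+06 + 28·394000 = 1.425e+07 m³/yr.
C = 9470/1.425e+07 = 0.0006645 kg/m³ = 0.6645 mg/L.

0.665 mg/L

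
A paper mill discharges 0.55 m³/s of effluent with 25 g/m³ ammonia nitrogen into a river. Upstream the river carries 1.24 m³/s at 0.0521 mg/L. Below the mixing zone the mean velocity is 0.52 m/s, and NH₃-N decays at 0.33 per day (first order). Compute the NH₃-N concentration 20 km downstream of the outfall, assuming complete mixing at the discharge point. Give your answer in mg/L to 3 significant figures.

After complete mixing, C₀ = (0.55·25 + 1.24·0.0521) / 1.79 = 7.718 mg/L.
Travel time t = 2e+04 m / 0.52 m/s = 3.846e+04 s = 0.4452 d.
C = 7.718·exp(−0.33·0.4452) = 7.718·0.8634 = 6.663 mg/L.

6.66 mg/L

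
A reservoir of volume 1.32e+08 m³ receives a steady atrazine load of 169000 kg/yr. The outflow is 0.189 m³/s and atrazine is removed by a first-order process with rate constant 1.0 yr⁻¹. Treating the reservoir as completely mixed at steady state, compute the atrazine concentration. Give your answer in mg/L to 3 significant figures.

Outflow Q = 0.189 m³/s × 3.156e+07 s/yr = 5.964e+06 m³/yr.
Steady-state CSTR mass balance: W = Q·C + k·V·C, so C = W/(Q + kV).
Q + kV = 5.964e+06 + 1.0·1.32e+08 = 1.38e+08 m³/yr.
C = 169000/1.38e+08 = 0.001225 kg/m³ = 1.225 mg/L.

1.22 mg/L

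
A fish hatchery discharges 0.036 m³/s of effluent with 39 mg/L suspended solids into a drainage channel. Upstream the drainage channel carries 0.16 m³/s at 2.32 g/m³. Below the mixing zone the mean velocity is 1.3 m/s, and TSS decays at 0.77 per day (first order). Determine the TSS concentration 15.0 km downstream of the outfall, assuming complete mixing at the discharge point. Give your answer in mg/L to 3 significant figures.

8.17 mg/L

After complete mixing, C₀ = (0.036·39 + 0.16·2.32) / 0.196 = 9.057 mg/L.
Travel time t = 1.5e+04 m / 1.3 m/s = 1.154e+04 s = 0.1335 d.
C = 9.057·exp(−0.77·0.1335) = 9.057·0.9023 = 8.172 mg/L.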